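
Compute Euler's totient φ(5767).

5616

Factor: 5767 = 73 · 79.
φ(5767) = (73−1) · (79−1) = 72 · 78 = 5616.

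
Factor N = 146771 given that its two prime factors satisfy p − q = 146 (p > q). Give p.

463

Since p = q + 146, we have 146771 = q(q + 146), so q² + 146q − 146771 = 0.
Discriminant: 146² + 4·146771 = 21316 + 587084 = 608400; √608400 = 780.
q = (−146 + 780)/2 = 317, and p = q + 146 = 463.
Check: 317 · 463 = 146771.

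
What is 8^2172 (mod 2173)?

8^1 ≡ 8 (mod 2173)
8^2 ≡ 8^2 = 64 ≡ 64 (mod 2173)
8^4 ≡ 64^2 = 4096 ≡ 1923 (mod 2173)
8^8 ≡ 1923^2 = 3697929 ≡ 1656 (mod 2173)
8^16 ≡ 1656^2 = 2742336 ≡ 10 (mod 2173)
8^32 ≡ 10^2 = 100 ≡ 100 (mod 2173)
8^64 ≡ 100^2 = 10000 ≡ 1308 (mod 2173)
8^128 ≡ 1308^2 = 1710864 ≡ 713 (mod 2173)
8^256 ≡ 713^2 = 508369 ≡ 2060 (mod 2173)
8^512 ≡ 2060^2 = 4243600 ≡ 1904 (mod 2173)
8^1024 ≡ 1904^2 = 3625216 ≡ 652 (mod 2173)
8^2048 ≡ 652^2 = 425104 ≡ 1369 (mod 2173)
2172 = 2048 + 64 + 32 + 16 + 8 + 4 in binary powers of 2.
So 8^2172 ≡ 1369 · 1308 · 100 · 10 · 1656 · 1923 ≡ 346 (mod 2173).
Since 346 ≠ 1, base 8 is a Fermat witness: 2173 is composite.

346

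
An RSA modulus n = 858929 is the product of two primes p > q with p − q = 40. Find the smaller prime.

907

Since p = q + 40, we have 858929 = q(q + 40), so q² + 40q − 858929 = 0.
Discriminant: 40² + 4·858929 = 1600 + 3435716 = 3437316; √3437316 = 1854.
q = (−40 + 1854)/2 = 907, and p = q + 40 = 947.
Check: 907 · 947 = 858929.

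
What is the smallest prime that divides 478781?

478781 is odd.
Digit sum 35, not divisible by 3.
Ends in 1: not divisible by 5.
7: 478781 = 7·68397 + 2
11: 478781 = 11·43525 + 6
13: 478781 = 13·36829 + 4
17: 478781 = 17·28163 + 10
19: 478781 = 19·25199

19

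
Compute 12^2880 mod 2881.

12^1 ≡ 12 (mod 2881)
12^2 ≡ 12^2 = 144 ≡ 144 (mod 2881)
12^4 ≡ 144^2 = 20736 ≡ 569 (mod 2881)
12^8 ≡ 569^2 = 323761 ≡ 1089 (mod 2881)
12^16 ≡ 1089^2 = 1185921 ≡ 1830 (mod 2881)
12^32 ≡ 1830^2 = 3348900 ≡ 1178 (mod 2881)
12^64 ≡ 1178^2 = 1387684 ≡ 1923 (mod 2881)
12^128 ≡ 1923^2 = 3697929 ≡ 1606 (mod 2881)
12^256 ≡ 1606^2 = 2579236 ≡ 741 (mod 2881)
12^512 ≡ 741^2 = 549081 ≡ 1691 (mod 2881)
12^1024 ≡ 1691^2 = 2859481 ≡ 1529 (mod 2881)
12^2048 ≡ 1529^2 = 2337841 ≡ 1350 (mod 2881)
2880 = 2048 + 512 + 256 + 64 in binary powers of 2.
So 12^2880 ≡ 1350 · 1691 · 741 · 1923 ≡ 2744 (mod 2881).
Since 2744 ≠ 1, base 12 is a Fermat witness: 2881 is composite.

2744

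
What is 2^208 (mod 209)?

2^1 ≡ 2 (mod 209)
2^2 ≡ 2^2 = 4 ≡ 4 (mod 209)
2^4 ≡ 4^2 = 16 ≡ 16 (mod 209)
2^8 ≡ 16^2 = 256 ≡ 47 (mod 209)
2^16 ≡ 47^2 = 2209 ≡ 119 (mod 209)
2^32 ≡ 119^2 = 14161 ≡ 158 (mod 209)
2^64 ≡ 158^2 = 24964 ≡ 93 (mod 209)
2^128 ≡ 93^2 = 8649 ≡ 80 (mod 209)
208 = 128 + 64 + 16 in binary powers of 2.
So 2^208 ≡ 80 · 93 · 119 ≡ 36 (mod 209).
Since 36 ≠ 1, base 2 is a Fermat witness: 209 is composite.

36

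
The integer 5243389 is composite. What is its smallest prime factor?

5243389 is odd.
Digit sum 34, not divisible by 3.
Ends in 9: not divisible by 5.
7: 5243389 = 7·749055 + 4
11: 5243389 = 11·476671 + 8
13: 5243389 = 13·403337 + 8
17: 5243389 = 17·308434 + 11
19: 5243389 = 19·275967 + 16
23: 5243389 = 23·227973 + 10
29: 5243389 = 29·180806 + 15
31: 5243389 = 31·169141 + 18
37: 5243389 = 37·141713 + 8
41: 5243389 = 41·127887 + 22
43: 5243389 = 43·121939 + 12
47: 5243389 = 47·111561 + 22
53: 5243389 = 53·98931 + 46
59: 5243389 = 59·88871

59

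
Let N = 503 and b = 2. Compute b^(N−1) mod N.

1

2^1 ≡ 2 (mod 503)
2^2 ≡ 2^2 = 4 ≡ 4 (mod 503)
2^4 ≡ 4^2 = 16 ≡ 16 (mod 503)
2^8 ≡ 16^2 = 256 ≡ 256 (mod 503)
2^16 ≡ 256^2 = 65536 ≡ 146 (mod 503)
2^32 ≡ 146^2 = 21316 ≡ 190 (mod 503)
2^64 ≡ 190^2 = 36100 ≡ 387 (mod 503)
2^128 ≡ 387^2 = 149769 ≡ 378 (mod 503)
2^256 ≡ 378^2 = 142884 ≡ 32 (mod 503)
502 = 256 + 128 + 64 + 32 + 16 + 4 + 2 in binary powers of 2.
So 2^502 ≡ 32 · 378 · 387 · 190 · 146 · 16 · 4 ≡ 1 (mod 503).
Since the result is 1, base 2 gives no evidence that 503 is composite.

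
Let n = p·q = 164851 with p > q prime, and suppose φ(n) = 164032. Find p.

467

φ(n) = (p−1)(q−1) = n − (p+q) + 1, so p + q = 164851 − 164032 + 1 = 820.
p and q are the roots of t² − 820t + 164851 = 0.
Discriminant: 820² − 4·164851 = 672400 − 659404 = 12996; √12996 = 114.
q = (820 − 114)/2 = 353, p = (820 + 114)/2 = 467.
Check: 353 · 467 = 164851.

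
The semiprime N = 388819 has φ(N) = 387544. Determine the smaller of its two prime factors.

503

φ(n) = (p−1)(q−1) = n − (p+q) + 1, so p + q = 388819 − 387544 + 1 = 1276.
p and q are the roots of t² − 1276t + 388819 = 0.
Discriminant: 1276² − 4·388819 = 1628176 − 1555276 = 72900; √72900 = 270.
q = (1276 − 270)/2 = 503, p = (1276 + 270)/2 = 773.
Check: 503 · 773 = 388819.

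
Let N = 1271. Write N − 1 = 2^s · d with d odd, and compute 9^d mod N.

893

1271 − 1 = 1270 = 2^1 · 635, so d = 635.
9^1 ≡ 9 (mod 1271)
9^2 ≡ 9^2 = 81 ≡ 81 (mod 1271)
9^4 ≡ 81^2 = 6561 ≡ 206 (mod 1271)
9^8 ≡ 206^2 = 42436 ≡ 493 (mod 1271)
9^16 ≡ 493^2 = 243049 ≡ 288 (mod 1271)
9^32 ≡ 288^2 = 82944 ≡ 329 (mod 1271)
9^64 ≡ 329^2 = 108241 ≡ 206 (mod 1271)
9^128 ≡ 206^2 = 42436 ≡ 493 (mod 1271)
9^256 ≡ 493^2 = 243049 ≡ 288 (mod 1271)
9^512 ≡ 288^2 = 82944 ≡ 329 (mod 1271)
635 = 512 + 64 + 32 + 16 + 8 + 2 + 1 in binary powers of 2.
So 9^635 ≡ 329 · 206 · 329 · 288 · 493 · 81 · 9 ≡ 893 (mod 1271).
Squaring chain: 893; never reaches −1, so base 9 is a Miller–Rabin witness that 1271 is composite.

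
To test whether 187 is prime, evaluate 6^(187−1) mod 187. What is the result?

49

6^1 ≡ 6 (mod 187)
6^2 ≡ 6^2 = 36 ≡ 36 (mod 187)
6^4 ≡ 36^2 = 1296 ≡ 174 (mod 187)
6^8 ≡ 174^2 = 30276 ≡ 169 (mod 187)
6^16 ≡ 169^2 = 28561 ≡ 137 (mod 187)
6^32 ≡ 137^2 = 18769 ≡ 69 (mod 187)
6^64 ≡ 69^2 = 4761 ≡ 86 (mod 187)
6^128 ≡ 86^2 = 7396 ≡ 103 (mod 187)
186 = 128 + 32 + 16 + 8 + 2 in binary powers of 2.
So 6^186 ≡ 103 · 69 · 137 · 169 · 36 ≡ 49 (mod 187).
Since 49 ≠ 1, base 6 is a Fermat witness: 187 is composite.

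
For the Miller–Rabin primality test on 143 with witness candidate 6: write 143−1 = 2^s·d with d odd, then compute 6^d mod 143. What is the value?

50

143 − 1 = 142 = 2^1 · 71, so d = 71.
6^1 ≡ 6 (mod 143)
6^2 ≡ 6^2 = 36 ≡ 36 (mod 143)
6^4 ≡ 36^2 = 1296 ≡ 9 (mod 143)
6^8 ≡ 9^2 = 81 ≡ 81 (mod 143)
6^16 ≡ 81^2 = 6561 ≡ 126 (mod 143)
6^32 ≡ 126^2 = 15876 ≡ 3 (mod 143)
6^64 ≡ 3^2 = 9 ≡ 9 (mod 143)
71 = 64 + 4 + 2 + 1 in binary powers of 2.
So 6^71 ≡ 9 · 9 · 36 · 6 ≡ 50 (mod 143).
Squaring chain: 50; never reaches −1, so base 6 is a Miller–Rabin witness that 143 is composite.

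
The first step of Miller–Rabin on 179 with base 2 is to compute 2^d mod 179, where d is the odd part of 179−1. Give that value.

178

179 − 1 = 178 = 2^1 · 89, so d = 89.
2^1 ≡ 2 (mod 179)
2^2 ≡ 2^2 = 4 ≡ 4 (mod 179)
2^4 ≡ 4^2 = 16 ≡ 16 (mod 179)
2^8 ≡ 16^2 = 256 ≡ 77 (mod 179)
2^16 ≡ 77^2 = 5929 ≡ 22 (mod 179)
2^32 ≡ 22^2 = 484 ≡ 126 (mod 179)
2^64 ≡ 126^2 = 15876 ≡ 124 (mod 179)
89 = 64 + 16 + 8 + 1 in binary powers of 2.
So 2^89 ≡ 124 · 22 · 77 · 2 ≡ 178 (mod 179).
Since 2^d ≡ 178 (mod 179), base 2 does not prove 179 composite.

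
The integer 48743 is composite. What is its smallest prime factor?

48743 is odd.
Digit sum 26, not divisible by 3.
Ends in 3: not divisible by 5.
7: 48743 = 7·6963 + 2
11: 48743 = 11·4431 + 2
13: 48743 = 13·3749 + 6
17: 48743 = 17·2867 + 4
19: 48743 = 19·2565 + 8
23: 48743 = 23·2119 + 6
29: 48743 = 29·1680 + 23
31: 48743 = 31·1572 + 11
37: 48743 = 37·1317 + 14
41: 48743 = 41·1188 + 35
43: 48743 = 43·1133 + 24
47: 48743 = 47·1037 + 4
53: 48743 = 53·919 + 36
59: 48743 = 59·826 + 9
61: 48743 = 61·799 + 4
67: 48743 = 67·727 + 34
71: 48743 = 71·686 + 37
73: 48743 = 73·667 + 52
79: 48743 = 79·617

79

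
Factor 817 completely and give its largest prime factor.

817 = 19 · 43
43 is prime.
So 817 = 19 · 43; the largest prime factor is 43.

43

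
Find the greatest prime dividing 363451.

363451 = 11 · 33041
33041 = 19 · 1739
1739 = 37 · 47
47 is prime.
So 363451 = 11 · 19 · 37 · 47; the largest prime factor is 47.

47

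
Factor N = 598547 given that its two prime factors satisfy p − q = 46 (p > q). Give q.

751

Since p = q + 46, we have 598547 = q(q + 46), so q² + 46q − 598547 = 0.
Discriminant: 46² + 4·598547 = 2116 + 2394188 = 2396304; √2396304 = 1548.
q = (−46 + 1548)/2 = 751, and p = q + 46 = 797.
Check: 751 · 797 = 598547.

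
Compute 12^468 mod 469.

12^1 ≡ 12 (mod 469)
12^2 ≡ 12^2 = 144 ≡ 144 (mod 469)
12^4 ≡ 144^2 = 20736 ≡ 100 (mod 469)
12^8 ≡ 100^2 = 10000 ≡ 151 (mod 469)
12^16 ≡ 151^2 = 22801 ≡ 289 (mod 469)
12^32 ≡ 289^2 = 83521 ≡ 39 (mod 469)
12^64 ≡ 39^2 = 1521 ≡ 114 (mod 469)
12^128 ≡ 114^2 = 12996 ≡ 333 (mod 469)
12^256 ≡ 333^2 = 110889 ≡ 205 (mod 469)
468 = 256 + 128 + 64 + 16 + 4 in binary powers of 2.
So 12^468 ≡ 205 · 333 · 114 · 289 · 100 ≡ 330 (mod 469).
Since 330 ≠ 1, base 12 is a Fermat witness: 469 is composite.

330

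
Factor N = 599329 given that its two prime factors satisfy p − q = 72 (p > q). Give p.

Since p = q + 72, we have 599329 = q(q + 72), so q² + 72q − 599329 = 0.
Discriminant: 72² + 4·599329 = 5184 + 2397316 = 2402500; √2402500 = 1550.
q = (−72 + 1550)/2 = 739, and p = q + 72 = 811.
Check: 739 · 811 = 599329.

811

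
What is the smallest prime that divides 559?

559 is odd.
Digit sum 19, not divisible by 3.
Ends in 9: not divisible by 5.
7: 559 = 7·79 + 6
11: 559 = 11·50 + 9
13: 559 = 13·43

13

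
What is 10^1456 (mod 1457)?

10^1 ≡ 10 (mod 1457)
10^2 ≡ 10^2 = 100 ≡ 100 (mod 1457)
10^4 ≡ 100^2 = 10000 ≡ 1258 (mod 1457)
10^8 ≡ 1258^2 = 1582564 ≡ 262 (mod 1457)
10^16 ≡ 262^2 = 68644 ≡ 165 (mod 1457)
10^32 ≡ 165^2 = 27225 ≡ 999 (mod 1457)
10^64 ≡ 999^2 = 998001 ≡ 1413 (mod 1457)
10^128 ≡ 1413^2 = 1996569 ≡ 479 (mod 1457)
10^256 ≡ 479^2 = 229441 ≡ 692 (mod 1457)
10^512 ≡ 692^2 = 478864 ≡ 968 (mod 1457)
10^1024 ≡ 968^2 = 937024 ≡ 173 (mod 1457)
1456 = 1024 + 256 + 128 + 32 + 16 in binary powers of 2.
So 10^1456 ≡ 173 · 692 · 479 · 999 · 165 ≡ 754 (mod 1457).
Since 754 ≠ 1, base 10 is a Fermat witness: 1457 is composite.

754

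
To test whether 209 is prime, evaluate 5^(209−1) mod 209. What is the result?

5^1 ≡ 5 (mod 209)
5^2 ≡ 5^2 = 25 ≡ 25 (mod 209)
5^4 ≡ 25^2 = 625 ≡ 207 (mod 209)
5^8 ≡ 207^2 = 42849 ≡ 4 (mod 209)
5^16 ≡ 4^2 = 16 ≡ 16 (mod 209)
5^32 ≡ 16^2 = 256 ≡ 47 (mod 209)
5^64 ≡ 47^2 = 2209 ≡ 119 (mod 209)
5^128 ≡ 119^2 = 14161 ≡ 158 (mod 209)
208 = 128 + 64 + 16 in binary powers of 2.
So 5^208 ≡ 158 · 119 · 16 ≡ 81 (mod 209).
Since 81 ≠ 1, base 5 is a Fermat witness: 209 is composite.

81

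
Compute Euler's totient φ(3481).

3422

Factor: 3481 = 59^2.
φ(3481) = 59^1·(59−1) = 3422.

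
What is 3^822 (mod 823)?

1

3^1 ≡ 3 (mod 823)
3^2 ≡ 3^2 = 9 ≡ 9 (mod 823)
3^4 ≡ 9^2 = 81 ≡ 81 (mod 823)
3^8 ≡ 81^2 = 6561 ≡ 800 (mod 823)
3^16 ≡ 800^2 = 640000 ≡ 529 (mod 823)
3^32 ≡ 529^2 = 279841 ≡ 21 (mod 823)
3^64 ≡ 21^2 = 441 ≡ 441 (mod 823)
3^128 ≡ 441^2 = 194481 ≡ 253 (mod 823)
3^256 ≡ 253^2 = 64009 ≡ 638 (mod 823)
3^512 ≡ 638^2 = 407044 ≡ 482 (mod 823)
822 = 512 + 256 + 32 + 16 + 4 + 2 in binary powers of 2.
So 3^822 ≡ 482 · 638 · 21 · 529 · 81 · 9 ≡ 1 (mod 823).
Since the result is 1, base 3 gives no evidence that 823 is composite.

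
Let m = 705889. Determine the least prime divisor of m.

705889 is odd.
Digit sum 37, not divisible by 3.
Ends in 9: not divisible by 5.
7: 705889 = 7·100841 + 2
11: 705889 = 11·64171 + 8
13: 705889 = 13·54299 + 2
17: 705889 = 17·41522 + 15
19: 705889 = 19·37152 + 1
23: 705889 = 23·30690 + 19
29: 705889 = 29·24341

29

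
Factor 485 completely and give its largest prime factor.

97

485 = 5 · 97
97 is prime.
So 485 = 5 · 97; the largest prime factor is 97.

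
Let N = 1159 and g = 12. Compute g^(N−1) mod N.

20

12^1 ≡ 12 (mod 1159)
12^2 ≡ 12^2 = 144 ≡ 144 (mod 1159)
12^4 ≡ 144^2 = 20736 ≡ 1033 (mod 1159)
12^8 ≡ 1033^2 = 1067089 ≡ 809 (mod 1159)
12^16 ≡ 809^2 = 654481 ≡ 805 (mod 1159)
12^32 ≡ 805^2 = 648025 ≡ 144 (mod 1159)
12^64 ≡ 144^2 = 20736 ≡ 1033 (mod 1159)
12^128 ≡ 1033^2 = 1067089 ≡ 809 (mod 1159)
12^256 ≡ 809^2 = 654481 ≡ 805 (mod 1159)
12^512 ≡ 805^2 = 648025 ≡ 144 (mod 1159)
12^1024 ≡ 144^2 = 20736 ≡ 1033 (mod 1159)
1158 = 1024 + 128 + 4 + 2 in binary powers of 2.
So 12^1158 ≡ 1033 · 809 · 1033 · 144 ≡ 20 (mod 1159).
Since 20 ≠ 1, base 12 is a Fermat witness: 1159 is composite.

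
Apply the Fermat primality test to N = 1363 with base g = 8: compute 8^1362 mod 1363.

8^1 ≡ 8 (mod 1363)
8^2 ≡ 8^2 = 64 ≡ 64 (mod 1363)
8^4 ≡ 64^2 = 4096 ≡ 7 (mod 1363)
8^8 ≡ 7^2 = 49 ≡ 49 (mod 1363)
8^16 ≡ 49^2 = 2401 ≡ 1038 (mod 1363)
8^32 ≡ 1038^2 = 1077444 ≡ 674 (mod 1363)
8^64 ≡ 674^2 = 454276 ≡ 397 (mod 1363)
8^128 ≡ 397^2 = 157609 ≡ 864 (mod 1363)
8^256 ≡ 864^2 = 746496 ≡ 935 (mod 1363)
8^512 ≡ 935^2 = 874225 ≡ 542 (mod 1363)
8^1024 ≡ 542^2 = 293764 ≡ 719 (mod 1363)
1362 = 1024 + 256 + 64 + 16 + 2 in binary powers of 2.
So 8^1362 ≡ 719 · 935 · 397 · 1038 · 64 ≡ 573 (mod 1363).
Since 573 ≠ 1, base 8 is a Fermat witness: 1363 is composite.

573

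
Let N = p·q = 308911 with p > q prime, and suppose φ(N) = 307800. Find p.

φ(n) = (p−1)(q−1) = n − (p+q) + 1, so p + q = 308911 − 307800 + 1 = 1112.
p and q are the roots of t² − 1112t + 308911 = 0.
Discriminant: 1112² − 4·308911 = 1236544 − 1235644 = 900; √900 = 30.
q = (1112 − 30)/2 = 541, p = (1112 + 30)/2 = 571.
Check: 541 · 571 = 308911.

571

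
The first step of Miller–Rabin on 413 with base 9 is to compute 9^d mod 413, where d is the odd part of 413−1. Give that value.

413 − 1 = 412 = 2^2 · 103, so d = 103.
9^1 ≡ 9 (mod 413)
9^2 ≡ 9^2 = 81 ≡ 81 (mod 413)
9^4 ≡ 81^2 = 6561 ≡ 366 (mod 413)
9^8 ≡ 366^2 = 133956 ≡ 144 (mod 413)
9^16 ≡ 144^2 = 20736 ≡ 86 (mod 413)
9^32 ≡ 86^2 = 7396 ≡ 375 (mod 413)
9^64 ≡ 375^2 = 140625 ≡ 205 (mod 413)
103 = 64 + 32 + 4 + 2 + 1 in binary powers of 2.
So 9^103 ≡ 205 · 375 · 366 · 81 · 9 ≡ 86 (mod 413).
Squaring chain: 86 → 375; never reaches −1, so base 9 is a Miller–Rabin witness that 413 is composite.

86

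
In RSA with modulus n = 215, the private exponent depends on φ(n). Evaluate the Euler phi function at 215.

Factor: 215 = 5 · 43.
φ(215) = (5−1) · (43−1) = 4 · 42 = 168.

168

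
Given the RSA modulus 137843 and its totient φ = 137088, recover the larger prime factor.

449

φ(n) = (p−1)(q−1) = n − (p+q) + 1, so p + q = 137843 − 137088 + 1 = 756.
p and q are the roots of t² − 756t + 137843 = 0.
Discriminant: 756² − 4·137843 = 571536 − 551372 = 20164; √20164 = 142.
q = (756 − 142)/2 = 307, p = (756 + 142)/2 = 449.
Check: 307 · 449 = 137843.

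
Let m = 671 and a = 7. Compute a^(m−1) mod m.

353

7^1 ≡ 7 (mod 671)
7^2 ≡ 7^2 = 49 ≡ 49 (mod 671)
7^4 ≡ 49^2 = 2401 ≡ 388 (mod 671)
7^8 ≡ 388^2 = 150544 ≡ 240 (mod 671)
7^16 ≡ 240^2 = 57600 ≡ 565 (mod 671)
7^32 ≡ 565^2 = 319225 ≡ 500 (mod 671)
7^64 ≡ 500^2 = 250000 ≡ 388 (mod 671)
7^128 ≡ 388^2 = 150544 ≡ 240 (mod 671)
7^256 ≡ 240^2 = 57600 ≡ 565 (mod 671)
7^512 ≡ 565^2 = 319225 ≡ 500 (mod 671)
670 = 512 + 128 + 16 + 8 + 4 + 2 in binary powers of 2.
So 7^670 ≡ 500 · 240 · 565 · 240 · 388 · 49 ≡ 353 (mod 671).
Since 353 ≠ 1, base 7 is a Fermat witness: 671 is composite.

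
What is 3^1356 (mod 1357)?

3^1 ≡ 3 (mod 1357)
3^2 ≡ 3^2 = 9 ≡ 9 (mod 1357)
3^4 ≡ 9^2 = 81 ≡ 81 (mod 1357)
3^8 ≡ 81^2 = 6561 ≡ 1133 (mod 1357)
3^16 ≡ 1133^2 = 1283689 ≡ 1324 (mod 1357)
3^32 ≡ 1324^2 = 1752976 ≡ 1089 (mod 1357)
3^64 ≡ 1089^2 = 1185921 ≡ 1260 (mod 1357)
3^128 ≡ 1260^2 = 1587600 ≡ 1267 (mod 1357)
3^256 ≡ 1267^2 = 1605289 ≡ 1315 (mod 1357)
3^512 ≡ 1315^2 = 1729225 ≡ 407 (mod 1357)
3^1024 ≡ 407^2 = 165649 ≡ 95 (mod 1357)
1356 = 1024 + 256 + 64 + 8 + 4 in binary powers of 2.
So 3^1356 ≡ 95 · 1315 · 1260 · 1133 · 81 ≡ 487 (mod 1357).
Since 487 ≠ 1, base 3 is a Fermat witness: 1357 is composite.

487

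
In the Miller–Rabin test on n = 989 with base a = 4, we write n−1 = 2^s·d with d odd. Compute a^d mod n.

403

989 − 1 = 988 = 2^2 · 247, so d = 247.
4^1 ≡ 4 (mod 989)
4^2 ≡ 4^2 = 16 ≡ 16 (mod 989)
4^4 ≡ 16^2 = 256 ≡ 256 (mod 989)
4^8 ≡ 256^2 = 65536 ≡ 262 (mod 989)
4^16 ≡ 262^2 = 68644 ≡ 403 (mod 989)
4^32 ≡ 403^2 = 162409 ≡ 213 (mod 989)
4^64 ≡ 213^2 = 45369 ≡ 864 (mod 989)
4^128 ≡ 864^2 = 746496 ≡ 790 (mod 989)
247 = 128 + 64 + 32 + 16 + 4 + 2 + 1 in binary powers of 2.
So 4^247 ≡ 790 · 864 · 213 · 403 · 256 · 16 · 4 ≡ 403 (mod 989).
Squaring chain: 403 → 213; never reaches −1, so base 4 is a Miller–Rabin witness that 989 is composite.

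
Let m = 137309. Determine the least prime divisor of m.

137309 is odd.
Digit sum 23, not divisible by 3.
Ends in 9: not divisible by 5.
7: 137309 = 7·19615 + 4
11: 137309 = 11·12482 + 7
13: 137309 = 13·10562 + 3
17: 137309 = 17·8077

17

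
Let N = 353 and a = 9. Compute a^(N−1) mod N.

1

9^1 ≡ 9 (mod 353)
9^2 ≡ 9^2 = 81 ≡ 81 (mod 353)
9^4 ≡ 81^2 = 6561 ≡ 207 (mod 353)
9^8 ≡ 207^2 = 42849 ≡ 136 (mod 353)
9^16 ≡ 136^2 = 18496 ≡ 140 (mod 353)
9^32 ≡ 140^2 = 19600 ≡ 185 (mod 353)
9^64 ≡ 185^2 = 34225 ≡ 337 (mod 353)
9^128 ≡ 337^2 = 113569 ≡ 256 (mod 353)
9^256 ≡ 256^2 = 65536 ≡ 231 (mod 353)
352 = 256 + 64 + 32 in binary powers of 2.
So 9^352 ≡ 231 · 337 · 185 ≡ 1 (mod 353).
Since the result is 1, base 9 gives no evidence that 353 is composite.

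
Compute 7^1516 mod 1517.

107

7^1 ≡ 7 (mod 1517)
7^2 ≡ 7^2 = 49 ≡ 49 (mod 1517)
7^4 ≡ 49^2 = 2401 ≡ 884 (mod 1517)
7^8 ≡ 884^2 = 781456 ≡ 201 (mod 1517)
7^16 ≡ 201^2 = 40401 ≡ 959 (mod 1517)
7^32 ≡ 959^2 = 919681 ≡ 379 (mod 1517)
7^64 ≡ 379^2 = 143641 ≡ 1043 (mod 1517)
7^128 ≡ 1043^2 = 1087849 ≡ 160 (mod 1517)
7^256 ≡ 160^2 = 25600 ≡ 1328 (mod 1517)
7^512 ≡ 1328^2 = 1763584 ≡ 830 (mod 1517)
7^1024 ≡ 830^2 = 688900 ≡ 182 (mod 1517)
1516 = 1024 + 256 + 128 + 64 + 32 + 8 + 4 in binary powers of 2.
So 7^1516 ≡ 182 · 1328 · 160 · 1043 · 379 · 201 · 884 ≡ 107 (mod 1517).
Since 107 ≠ 1, base 7 is a Fermat witness: 1517 is composite.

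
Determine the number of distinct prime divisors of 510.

510 = 2 · 255
255 = 3 · 85
85 = 5 · 17
510 = 2 · 3 · 5 · 17, which has 4 distinct prime factors.

4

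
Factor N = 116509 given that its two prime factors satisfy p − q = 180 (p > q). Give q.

Since p = q + 180, we have 116509 = q(q + 180), so q² + 180q − 116509 = 0.
Discriminant: 180² + 4·116509 = 32400 + 466036 = 498436; √498436 = 706.
q = (−180 + 706)/2 = 263, and p = q + 180 = 443.
Check: 263 · 443 = 116509.

263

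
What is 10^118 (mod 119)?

10^1 ≡ 10 (mod 119)
10^2 ≡ 10^2 = 100 ≡ 100 (mod 119)
10^4 ≡ 100^2 = 10000 ≡ 4 (mod 119)
10^8 ≡ 4^2 = 16 ≡ 16 (mod 119)
10^16 ≡ 16^2 = 256 ≡ 18 (mod 119)
10^32 ≡ 18^2 = 324 ≡ 86 (mod 119)
10^64 ≡ 86^2 = 7396 ≡ 18 (mod 119)
118 = 64 + 32 + 16 + 4 + 2 in binary powers of 2.
So 10^118 ≡ 18 · 86 · 18 · 4 · 100 ≡ 60 (mod 119).
Since 60 ≠ 1, base 10 is a Fermat witness: 119 is composite.

60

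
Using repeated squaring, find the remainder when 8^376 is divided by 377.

53

8^1 ≡ 8 (mod 377)
8^2 ≡ 8^2 = 64 ≡ 64 (mod 377)
8^4 ≡ 64^2 = 4096 ≡ 326 (mod 377)
8^8 ≡ 326^2 = 106276 ≡ 339 (mod 377)
8^16 ≡ 339^2 = 114921 ≡ 313 (mod 377)
8^32 ≡ 313^2 = 97969 ≡ 326 (mod 377)
8^64 ≡ 326^2 = 106276 ≡ 339 (mod 377)
8^128 ≡ 339^2 = 114921 ≡ 313 (mod 377)
8^256 ≡ 313^2 = 97969 ≡ 326 (mod 377)
376 = 256 + 64 + 32 + 16 + 8 in binary powers of 2.
So 8^376 ≡ 326 · 339 · 326 · 313 · 339 ≡ 53 (mod 377).
Since 53 ≠ 1, base 8 is a Fermat witness: 377 is composite.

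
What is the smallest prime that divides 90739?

90739 is odd.
Digit sum 28, not divisible by 3.
Ends in 9: not divisible by 5.
7: 90739 = 7·12962 + 5
11: 90739 = 11·8249

11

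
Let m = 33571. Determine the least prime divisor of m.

33571 is odd.
Digit sum 19, not divisible by 3.
Ends in 1: not divisible by 5.
7: 33571 = 7·4795 + 6
11: 33571 = 11·3051 + 10
13: 33571 = 13·2582 + 5
17: 33571 = 17·1974 + 13
19: 33571 = 19·1766 + 17
23: 33571 = 23·1459 + 14
29: 33571 = 29·1157 + 18
31: 33571 = 31·1082 + 29
37: 33571 = 37·907 + 12
41: 33571 = 41·818 + 33
43: 33571 = 43·780 + 31
47: 33571 = 47·714 + 13
53: 33571 = 53·633 + 22
59: 33571 = 59·569

59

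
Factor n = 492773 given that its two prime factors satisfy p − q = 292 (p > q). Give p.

863

Since p = q + 292, we have 492773 = q(q + 292), so q² + 292q − 492773 = 0.
Discriminant: 292² + 4·492773 = 85264 + 1971092 = 2056356; √2056356 = 1434.
q = (−292 + 1434)/2 = 571, and p = q + 292 = 863.
Check: 571 · 863 = 492773.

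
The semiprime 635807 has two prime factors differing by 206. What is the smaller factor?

701

Since p = q + 206, we have 635807 = q(q + 206), so q² + 206q − 635807 = 0.
Discriminant: 206² + 4·635807 = 42436 + 2543228 = 2585664; √2585664 = 1608.
q = (−206 + 1608)/2 = 701, and p = q + 206 = 907.
Check: 701 · 907 = 635807.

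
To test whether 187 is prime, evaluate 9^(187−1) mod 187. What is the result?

64

9^1 ≡ 9 (mod 187)
9^2 ≡ 9^2 = 81 ≡ 81 (mod 187)
9^4 ≡ 81^2 = 6561 ≡ 16 (mod 187)
9^8 ≡ 16^2 = 256 ≡ 69 (mod 187)
9^16 ≡ 69^2 = 4761 ≡ 86 (mod 187)
9^32 ≡ 86^2 = 7396 ≡ 103 (mod 187)
9^64 ≡ 103^2 = 10609 ≡ 137 (mod 187)
9^128 ≡ 137^2 = 18769 ≡ 69 (mod 187)
186 = 128 + 32 + 16 + 8 + 2 in binary powers of 2.
So 9^186 ≡ 69 · 103 · 86 · 69 · 81 ≡ 64 (mod 187).
Since 64 ≠ 1, base 9 is a Fermat witness: 187 is composite.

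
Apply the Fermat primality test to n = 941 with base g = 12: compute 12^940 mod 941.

1

12^1 ≡ 12 (mod 941)
12^2 ≡ 12^2 = 144 ≡ 144 (mod 941)
12^4 ≡ 144^2 = 20736 ≡ 34 (mod 941)
12^8 ≡ 34^2 = 1156 ≡ 215 (mod 941)
12^16 ≡ 215^2 = 46225 ≡ 116 (mod 941)
12^32 ≡ 116^2 = 13456 ≡ 282 (mod 941)
12^64 ≡ 282^2 = 79524 ≡ 480 (mod 941)
12^128 ≡ 480^2 = 230400 ≡ 796 (mod 941)
12^256 ≡ 796^2 = 633616 ≡ 323 (mod 941)
12^512 ≡ 323^2 = 104329 ≡ 819 (mod 941)
940 = 512 + 256 + 128 + 32 + 8 + 4 in binary powers of 2.
So 12^940 ≡ 819 · 323 · 796 · 282 · 215 · 34 ≡ 1 (mod 941).
Since the result is 1, base 12 gives no evidence that 941 is composite.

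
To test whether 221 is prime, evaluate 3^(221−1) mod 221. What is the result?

55

3^1 ≡ 3 (mod 221)
3^2 ≡ 3^2 = 9 ≡ 9 (mod 221)
3^4 ≡ 9^2 = 81 ≡ 81 (mod 221)
3^8 ≡ 81^2 = 6561 ≡ 152 (mod 221)
3^16 ≡ 152^2 = 23104 ≡ 120 (mod 221)
3^32 ≡ 120^2 = 14400 ≡ 35 (mod 221)
3^64 ≡ 35^2 = 1225 ≡ 120 (mod 221)
3^128 ≡ 120^2 = 14400 ≡ 35 (mod 221)
220 = 128 + 64 + 16 + 8 + 4 in binary powers of 2.
So 3^220 ≡ 35 · 120 · 120 · 152 · 81 ≡ 55 (mod 221).
Since 55 ≠ 1, base 3 is a Fermat witness: 221 is composite.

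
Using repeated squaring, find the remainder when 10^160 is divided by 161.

10^1 ≡ 10 (mod 161)
10^2 ≡ 10^2 = 100 ≡ 100 (mod 161)
10^4 ≡ 100^2 = 10000 ≡ 18 (mod 161)
10^8 ≡ 18^2 = 324 ≡ 2 (mod 161)
10^16 ≡ 2^2 = 4 ≡ 4 (mod 161)
10^32 ≡ 4^2 = 16 ≡ 16 (mod 161)
10^64 ≡ 16^2 = 256 ≡ 95 (mod 161)
10^128 ≡ 95^2 = 9025 ≡ 9 (mod 161)
160 = 128 + 32 in binary powers of 2.
So 10^160 ≡ 9 · 16 ≡ 144 (mod 161).
Since 144 ≠ 1, base 10 is a Fermat witness: 161 is composite.

144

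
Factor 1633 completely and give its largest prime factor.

1633 = 23 · 71
71 is prime.
So 1633 = 23 · 71; the largest prime factor is 71.

71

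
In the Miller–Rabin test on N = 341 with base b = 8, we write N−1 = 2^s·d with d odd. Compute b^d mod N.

341 − 1 = 340 = 2^2 · 85, so d = 85.
8^1 ≡ 8 (mod 341)
8^2 ≡ 8^2 = 64 ≡ 64 (mod 341)
8^4 ≡ 64^2 = 4096 ≡ 4 (mod 341)
8^8 ≡ 4^2 = 16 ≡ 16 (mod 341)
8^16 ≡ 16^2 = 256 ≡ 256 (mod 341)
8^32 ≡ 256^2 = 65536 ≡ 64 (mod 341)
8^64 ≡ 64^2 = 4096 ≡ 4 (mod 341)
85 = 64 + 16 + 4 + 1 in binary powers of 2.
So 8^85 ≡ 4 · 256 · 4 · 8 ≡ 32 (mod 341).
Squaring chain: 32 → 1; never reaches −1, so base 8 is a Miller–Rabin witness that 341 is composite.

32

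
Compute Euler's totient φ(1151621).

Factor: 1151621 = 59 · 131 · 149.
φ(1151621) = (59−1) · (131−1) · (149−1) = 58 · 130 · 148 = 1115920.

1115920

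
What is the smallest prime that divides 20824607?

20824607 is odd.
Digit sum 29, not divisible by 3.
Ends in 7: not divisible by 5.
7: 20824607 = 7·2974943 + 6
11: 20824607 = 11·1893146 + 1
13: 20824607 = 13·1601892 + 11
17: 20824607 = 17·1224976 + 15
19: 20824607 = 19·1096031 + 18
23: 20824607 = 23·905417 + 16
29: 20824607 = 29·718089 + 26
31: 20824607 = 31·671761 + 16
37: 20824607 = 37·562827 + 8
41: 20824607 = 41·507917 + 10
43: 20824607 = 43·484293 + 8
47: 20824607 = 47·443076 + 35
53: 20824607 = 53·392917 + 6
59: 20824607 = 59·352959 + 26
61: 20824607 = 61·341387

61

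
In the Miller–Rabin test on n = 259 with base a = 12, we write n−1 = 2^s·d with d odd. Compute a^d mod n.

259 − 1 = 258 = 2^1 · 129, so d = 129.
12^1 ≡ 12 (mod 259)
12^2 ≡ 12^2 = 144 ≡ 144 (mod 259)
12^4 ≡ 144^2 = 20736 ≡ 16 (mod 259)
12^8 ≡ 16^2 = 256 ≡ 256 (mod 259)
12^16 ≡ 256^2 = 65536 ≡ 9 (mod 259)
12^32 ≡ 9^2 = 81 ≡ 81 (mod 259)
12^64 ≡ 81^2 = 6561 ≡ 86 (mod 259)
12^128 ≡ 86^2 = 7396 ≡ 144 (mod 259)
129 = 128 + 1 in binary powers of 2.
So 12^129 ≡ 144 · 12 ≡ 174 (mod 259).
Squaring chain: 174; never reaches −1, so base 12 is a Miller–Rabin witness that 259 is composite.

174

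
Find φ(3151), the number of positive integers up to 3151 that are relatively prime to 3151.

Factor: 3151 = 23 · 137.
φ(3151) = (23−1) · (137−1) = 22 · 136 = 2992.

2992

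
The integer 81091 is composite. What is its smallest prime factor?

81091 is odd.
Digit sum 19, not divisible by 3.
Ends in 1: not divisible by 5.
7: 81091 = 7·11584 + 3
11: 81091 = 11·7371 + 10
13: 81091 = 13·6237 + 10
17: 81091 = 17·4770 + 1
19: 81091 = 19·4267 + 18
23: 81091 = 23·3525 + 16
29: 81091 = 29·2796 + 7
31: 81091 = 31·2615 + 26
37: 81091 = 37·2191 + 24
41: 81091 = 41·1977 + 34
43: 81091 = 43·1885 + 36
47: 81091 = 47·1725 + 16
53: 81091 = 53·1530 + 1
59: 81091 = 59·1374 + 25
61: 81091 = 61·1329 + 22
67: 81091 = 67·1210 + 21
71: 81091 = 71·1142 + 9
73: 81091 = 73·1110 + 61
79: 81091 = 79·1026 + 37
83: 81091 = 83·977

83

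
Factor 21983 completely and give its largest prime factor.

21983 = 13 · 1691
1691 = 19 · 89
89 is prime.
So 21983 = 13 · 19 · 89; the largest prime factor is 89.

89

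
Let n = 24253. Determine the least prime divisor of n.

24253 is odd.
Digit sum 16, not divisible by 3.
Ends in 3: not divisible by 5.
7: 24253 = 7·3464 + 5
11: 24253 = 11·2204 + 9
13: 24253 = 13·1865 + 8
17: 24253 = 17·1426 + 11
19: 24253 = 19·1276 + 9
23: 24253 = 23·1054 + 11
29: 24253 = 29·836 + 9
31: 24253 = 31·782 + 11
37: 24253 = 37·655 + 18
41: 24253 = 41·591 + 22
43: 24253 = 43·564 + 1
47: 24253 = 47·516 + 1
53: 24253 = 53·457 + 32
59: 24253 = 59·411 + 4
61: 24253 = 61·397 + 36
67: 24253 = 67·361 + 66
71: 24253 = 71·341 + 42
73: 24253 = 73·332 + 17
79: 24253 = 79·307

79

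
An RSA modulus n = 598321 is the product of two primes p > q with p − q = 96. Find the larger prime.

Since p = q + 96, we have 598321 = q(q + 96), so q² + 96q − 598321 = 0.
Discriminant: 96² + 4·598321 = 9216 + 2393284 = 2402500; √2402500 = 1550.
q = (−96 + 1550)/2 = 727, and p = q + 96 = 823.
Check: 727 · 823 = 598321.

823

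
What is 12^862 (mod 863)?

1

12^1 ≡ 12 (mod 863)
12^2 ≡ 12^2 = 144 ≡ 144 (mod 863)
12^4 ≡ 144^2 = 20736 ≡ 24 (mod 863)
12^8 ≡ 24^2 = 576 ≡ 576 (mod 863)
12^16 ≡ 576^2 = 331776 ≡ 384 (mod 863)
12^32 ≡ 384^2 = 147456 ≡ 746 (mod 863)
12^64 ≡ 746^2 = 556516 ≡ 744 (mod 863)
12^128 ≡ 744^2 = 553536 ≡ 353 (mod 863)
12^256 ≡ 353^2 = 124609 ≡ 337 (mod 863)
12^512 ≡ 337^2 = 113569 ≡ 516 (mod 863)
862 = 512 + 256 + 64 + 16 + 8 + 4 + 2 in binary powers of 2.
So 12^862 ≡ 516 · 337 · 744 · 384 · 576 · 24 · 144 ≡ 1 (mod 863).
Since the result is 1, base 12 gives no evidence that 863 is composite.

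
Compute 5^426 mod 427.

5^1 ≡ 5 (mod 427)
5^2 ≡ 5^2 = 25 ≡ 25 (mod 427)
5^4 ≡ 25^2 = 625 ≡ 198 (mod 427)
5^8 ≡ 198^2 = 39204 ≡ 347 (mod 427)
5^16 ≡ 347^2 = 120409 ≡ 422 (mod 427)
5^32 ≡ 422^2 = 178084 ≡ 25 (mod 427)
5^64 ≡ 25^2 = 625 ≡ 198 (mod 427)
5^128 ≡ 198^2 = 39204 ≡ 347 (mod 427)
5^256 ≡ 347^2 = 120409 ≡ 422 (mod 427)
426 = 256 + 128 + 32 + 8 + 2 in binary powers of 2.
So 5^426 ≡ 422 · 347 · 25 · 347 · 25 ≡ 253 (mod 427).
Since 253 ≠ 1, base 5 is a Fermat witness: 427 is composite.

253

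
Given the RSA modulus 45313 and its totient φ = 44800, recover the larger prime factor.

φ(n) = (p−1)(q−1) = n − (p+q) + 1, so p + q = 45313 − 44800 + 1 = 514.
p and q are the roots of t² − 514t + 45313 = 0.
Discriminant: 514² − 4·45313 = 264196 − 181252 = 82944; √82944 = 288.
q = (514 − 288)/2 = 113, p = (514 + 288)/2 = 401.
Check: 113 · 401 = 45313.

401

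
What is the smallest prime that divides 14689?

14689 is odd.
Digit sum 28, not divisible by 3.
Ends in 9: not divisible by 5.
7: 14689 = 7·2098 + 3
11: 14689 = 11·1335 + 4
13: 14689 = 13·1129 + 12
17: 14689 = 17·864 + 1
19: 14689 = 19·773 + 2
23: 14689 = 23·638 + 15
29: 14689 = 29·506 + 15
31: 14689 = 31·473 + 26
37: 14689 = 37·397

37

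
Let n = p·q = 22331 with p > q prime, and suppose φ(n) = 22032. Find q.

φ(n) = (p−1)(q−1) = n − (p+q) + 1, so p + q = 22331 − 22032 + 1 = 300.
p and q are the roots of t² − 300t + 22331 = 0.
Discriminant: 300² − 4·22331 = 90000 − 89324 = 676; √676 = 26.
q = (300 − 26)/2 = 137, p = (300 + 26)/2 = 163.
Check: 137 · 163 = 22331.

137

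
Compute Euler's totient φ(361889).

325360

Factor: 361889 = 11 · 167 · 197.
φ(361889) = (11−1) · (167−1) · (197−1) = 10 · 166 · 196 = 325360.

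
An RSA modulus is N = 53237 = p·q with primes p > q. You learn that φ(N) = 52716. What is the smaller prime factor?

139

φ(n) = (p−1)(q−1) = n − (p+q) + 1, so p + q = 53237 − 52716 + 1 = 522.
p and q are the roots of t² − 522t + 53237 = 0.
Discriminant: 522² − 4·53237 = 272484 − 212948 = 59536; √59536 = 244.
q = (522 − 244)/2 = 139, p = (522 + 244)/2 = 383.
Check: 139 · 383 = 53237.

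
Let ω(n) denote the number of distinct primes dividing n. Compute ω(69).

69 = 3 · 23
69 = 3 · 23, which has 2 distinct prime factors.

2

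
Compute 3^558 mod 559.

3^1 ≡ 3 (mod 559)
3^2 ≡ 3^2 = 9 ≡ 9 (mod 559)
3^4 ≡ 9^2 = 81 ≡ 81 (mod 559)
3^8 ≡ 81^2 = 6561 ≡ 412 (mod 559)
3^16 ≡ 412^2 = 169744 ≡ 367 (mod 559)
3^32 ≡ 367^2 = 134689 ≡ 529 (mod 559)
3^64 ≡ 529^2 = 279841 ≡ 341 (mod 559)
3^128 ≡ 341^2 = 116281 ≡ 9 (mod 559)
3^256 ≡ 9^2 = 81 ≡ 81 (mod 559)
3^512 ≡ 81^2 = 6561 ≡ 412 (mod 559)
558 = 512 + 32 + 8 + 4 + 2 in binary powers of 2.
So 3^558 ≡ 412 · 529 · 412 · 81 · 9 ≡ 391 (mod 559).
Since 391 ≠ 1, base 3 is a Fermat witness: 559 is composite.

391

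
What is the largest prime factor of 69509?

89

69509 = 11 · 6319
6319 = 71 · 89
89 is prime.
So 69509 = 11 · 71 · 89; the largest prime factor is 89.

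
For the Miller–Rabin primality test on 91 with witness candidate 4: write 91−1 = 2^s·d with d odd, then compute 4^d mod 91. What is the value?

91 − 1 = 90 = 2^1 · 45, so d = 45.
4^1 ≡ 4 (mod 91)
4^2 ≡ 4^2 = 16 ≡ 16 (mod 91)
4^4 ≡ 16^2 = 256 ≡ 74 (mod 91)
4^8 ≡ 74^2 = 5476 ≡ 16 (mod 91)
4^16 ≡ 16^2 = 256 ≡ 74 (mod 91)
4^32 ≡ 74^2 = 5476 ≡ 16 (mod 91)
45 = 32 + 8 + 4 + 1 in binary powers of 2.
So 4^45 ≡ 16 · 16 · 74 · 4 ≡ 64 (mod 91).
Squaring chain: 64; never reaches −1, so base 4 is a Miller–Rabin witness that 91 is composite.

64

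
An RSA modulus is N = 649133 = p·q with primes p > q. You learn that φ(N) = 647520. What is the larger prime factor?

φ(n) = (p−1)(q−1) = n − (p+q) + 1, so p + q = 649133 − 647520 + 1 = 1614.
p and q are the roots of t² − 1614t + 649133 = 0.
Discriminant: 1614² − 4·649133 = 2604996 − 2596532 = 8464; √8464 = 92.
q = (1614 − 92)/2 = 761, p = (1614 + 92)/2 = 853.
Check: 761 · 853 = 649133.

853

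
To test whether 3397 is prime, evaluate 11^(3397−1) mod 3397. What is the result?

11^1 ≡ 11 (mod 3397)
11^2 ≡ 11^2 = 121 ≡ 121 (mod 3397)
11^4 ≡ 121^2 = 14641 ≡ 1053 (mod 3397)
11^8 ≡ 1053^2 = 1108809 ≡ 1387 (mod 3397)
11^16 ≡ 1387^2 = 1923769 ≡ 1067 (mod 3397)
11^32 ≡ 1067^2 = 1138489 ≡ 494 (mod 3397)
11^64 ≡ 494^2 = 244036 ≡ 2849 (mod 3397)
11^128 ≡ 2849^2 = 8116801 ≡ 1368 (mod 3397)
11^256 ≡ 1368^2 = 1871424 ≡ 3074 (mod 3397)
11^512 ≡ 3074^2 = 9449476 ≡ 2419 (mod 3397)
11^1024 ≡ 2419^2 = 5851561 ≡ 1927 (mod 3397)
11^2048 ≡ 1927^2 = 3713329 ≡ 408 (mod 3397)
3396 = 2048 + 1024 + 256 + 64 + 4 in binary powers of 2.
So 11^3396 ≡ 408 · 1927 · 3074 · 2849 · 1053 ≡ 699 (mod 3397).
Since 699 ≠ 1, base 11 is a Fermat witness: 3397 is composite.

699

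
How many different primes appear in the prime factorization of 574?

574 = 2 · 287
287 = 7 · 41
574 = 2 · 7 · 41, which has 3 distinct prime factors.

3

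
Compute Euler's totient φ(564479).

538200

Factor: 564479 = 31 · 131 · 139.
φ(564479) = (31−1) · (131−1) · (139−1) = 30 · 130 · 138 = 538200.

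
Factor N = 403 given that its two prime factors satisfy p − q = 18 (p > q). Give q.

Since p = q + 18, we have 403 = q(q + 18), so q² + 18q − 403 = 0.
Discriminant: 18² + 4·403 = 324 + 1612 = 1936; √1936 = 44.
q = (−18 + 44)/2 = 13, and p = q + 18 = 31.
Check: 13 · 31 = 403.

13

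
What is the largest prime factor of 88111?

88111 = 17 · 5183
5183 = 71 · 73
73 is prime.
So 88111 = 17 · 71 · 73; the largest prime factor is 73.

73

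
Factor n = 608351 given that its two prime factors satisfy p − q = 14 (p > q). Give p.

Since p = q + 14, we have 608351 = q(q + 14), so q² + 14q − 608351 = 0.
Discriminant: 14² + 4·608351 = 196 + 2433404 = 2433600; √2433600 = 1560.
q = (−14 + 1560)/2 = 773, and p = q + 14 = 787.
Check: 773 · 787 = 608351.

787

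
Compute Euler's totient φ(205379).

201898

Factor: 205379 = 59^3.
φ(205379) = 59^2·(59−1) = 201898.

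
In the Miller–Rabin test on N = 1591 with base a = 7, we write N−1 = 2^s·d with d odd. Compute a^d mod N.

343

1591 − 1 = 1590 = 2^1 · 795, so d = 795.
7^1 ≡ 7 (mod 1591)
7^2 ≡ 7^2 = 49 ≡ 49 (mod 1591)
7^4 ≡ 49^2 = 2401 ≡ 810 (mod 1591)
7^8 ≡ 810^2 = 656100 ≡ 608 (mod 1591)
7^16 ≡ 608^2 = 369664 ≡ 552 (mod 1591)
7^32 ≡ 552^2 = 304704 ≡ 823 (mod 1591)
7^64 ≡ 823^2 = 677329 ≡ 1154 (mod 1591)
7^128 ≡ 1154^2 = 1331716 ≡ 49 (mod 1591)
7^256 ≡ 49^2 = 2401 ≡ 810 (mod 1591)
7^512 ≡ 810^2 = 656100 ≡ 608 (mod 1591)
795 = 512 + 256 + 16 + 8 + 2 + 1 in binary powers of 2.
So 7^795 ≡ 608 · 810 · 552 · 608 · 49 · 7 ≡ 343 (mod 1591).
Squaring chain: 343; never reaches −1, so base 7 is a Miller–Rabin witness that 1591 is composite.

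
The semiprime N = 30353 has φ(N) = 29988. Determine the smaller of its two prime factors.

φ(n) = (p−1)(q−1) = n − (p+q) + 1, so p + q = 30353 − 29988 + 1 = 366.
p and q are the roots of t² − 366t + 30353 = 0.
Discriminant: 366² − 4·30353 = 133956 − 121412 = 12544; √12544 = 112.
q = (366 − 112)/2 = 127, p = (366 + 112)/2 = 239.
Check: 127 · 239 = 30353.

127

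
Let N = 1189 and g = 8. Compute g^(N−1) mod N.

8^1 ≡ 8 (mod 1189)
8^2 ≡ 8^2 = 64 ≡ 64 (mod 1189)
8^4 ≡ 64^2 = 4096 ≡ 529 (mod 1189)
8^8 ≡ 529^2 = 279841 ≡ 426 (mod 1189)
8^16 ≡ 426^2 = 181476 ≡ 748 (mod 1189)
8^32 ≡ 748^2 = 559504 ≡ 674 (mod 1189)
8^64 ≡ 674^2 = 454276 ≡ 78 (mod 1189)
8^128 ≡ 78^2 = 6084 ≡ 139 (mod 1189)
8^256 ≡ 139^2 = 19321 ≡ 297 (mod 1189)
8^512 ≡ 297^2 = 88209 ≡ 223 (mod 1189)
8^1024 ≡ 223^2 = 49729 ≡ 980 (mod 1189)
1188 = 1024 + 128 + 32 + 4 in binary powers of 2.
So 8^1188 ≡ 980 · 139 · 674 · 529 ≡ 836 (mod 1189).
Since 836 ≠ 1, base 8 is a Fermat witness: 1189 is composite.

836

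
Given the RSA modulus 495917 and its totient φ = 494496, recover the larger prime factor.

809

φ(n) = (p−1)(q−1) = n − (p+q) + 1, so p + q = 495917 − 494496 + 1 = 1422.
p and q are the roots of t² − 1422t + 495917 = 0.
Discriminant: 1422² − 4·495917 = 2022084 − 1983668 = 38416; √38416 = 196.
q = (1422 − 196)/2 = 613, p = (1422 + 196)/2 = 809.
Check: 613 · 809 = 495917.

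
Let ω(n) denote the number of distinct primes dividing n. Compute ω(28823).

28823 = 19 · 1517
1517 = 37 · 41
28823 = 19 · 37 · 41, which has 3 distinct prime factors.

3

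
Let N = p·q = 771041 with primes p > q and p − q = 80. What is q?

839

Since p = q + 80, we have 771041 = q(q + 80), so q² + 80q − 771041 = 0.
Discriminant: 80² + 4·771041 = 6400 + 3084164 = 3090564; √3090564 = 1758.
q = (−80 + 1758)/2 = 839, and p = q + 80 = 919.
Check: 839 · 919 = 771041.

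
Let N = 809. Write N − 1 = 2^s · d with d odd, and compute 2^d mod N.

809 − 1 = 808 = 2^3 · 101, so d = 101.
2^1 ≡ 2 (mod 809)
2^2 ≡ 2^2 = 4 ≡ 4 (mod 809)
2^4 ≡ 4^2 = 16 ≡ 16 (mod 809)
2^8 ≡ 16^2 = 256 ≡ 256 (mod 809)
2^16 ≡ 256^2 = 65536 ≡ 7 (mod 809)
2^32 ≡ 7^2 = 49 ≡ 49 (mod 809)
2^64 ≡ 49^2 = 2401 ≡ 783 (mod 809)
101 = 64 + 32 + 4 + 1 in binary powers of 2.
So 2^101 ≡ 783 · 49 · 16 · 2 ≡ 491 (mod 809).
Squaring chain: 491 → 808 → 1; reaches −1, so base 2 does not prove 809 composite.

491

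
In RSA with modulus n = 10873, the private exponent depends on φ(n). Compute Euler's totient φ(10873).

Factor: 10873 = 83 · 131.
φ(10873) = (83−1) · (131−1) = 82 · 130 = 10660.

10660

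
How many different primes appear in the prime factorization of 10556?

10556 = 2^2 · 2639
2639 = 7 · 377
377 = 13 · 29
10556 = 2^2 · 7 · 13 · 29, which has 4 distinct prime factors.

4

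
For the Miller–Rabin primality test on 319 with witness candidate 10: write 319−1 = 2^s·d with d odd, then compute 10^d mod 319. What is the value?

319 − 1 = 318 = 2^1 · 159, so d = 159.
10^1 ≡ 10 (mod 319)
10^2 ≡ 10^2 = 100 ≡ 100 (mod 319)
10^4 ≡ 100^2 = 10000 ≡ 111 (mod 319)
10^8 ≡ 111^2 = 12321 ≡ 199 (mod 319)
10^16 ≡ 199^2 = 39601 ≡ 45 (mod 319)
10^32 ≡ 45^2 = 2025 ≡ 111 (mod 319)
10^64 ≡ 111^2 = 12321 ≡ 199 (mod 319)
10^128 ≡ 199^2 = 39601 ≡ 45 (mod 319)
159 = 128 + 16 + 8 + 4 + 2 + 1 in binary powers of 2.
So 10^159 ≡ 45 · 45 · 199 · 111 · 100 · 10 ≡ 21 (mod 319).
Squaring chain: 21; never reaches −1, so base 10 is a Miller–Rabin witness that 319 is composite.

21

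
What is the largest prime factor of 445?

445 = 5 · 89
89 is prime.
So 445 = 5 · 89; the largest prime factor is 89.

89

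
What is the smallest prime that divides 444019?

444019 is odd.
Digit sum 22, not divisible by 3.
Ends in 9: not divisible by 5.
7: 444019 = 7·63431 + 2
11: 444019 = 11·40365 + 4
13: 444019 = 13·34155 + 4
17: 444019 = 17·26118 + 13
19: 444019 = 19·23369 + 8
23: 444019 = 23·19305 + 4
29: 444019 = 29·15311

29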